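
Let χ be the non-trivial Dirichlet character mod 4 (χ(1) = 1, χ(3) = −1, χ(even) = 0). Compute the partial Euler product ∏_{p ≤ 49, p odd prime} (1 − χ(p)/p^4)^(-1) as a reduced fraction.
∏ = 424022009220093808147330044599350686845258380222853/428762185161728930691534489551822091105495385374720

The odd primes p ≤ 49 are [3, 5, 7, 11, 13, 17, 19, 23, 29, 31, 37, 41, 43, 47]. For each, χ(p) = 1 if p ≡ 1 mod 4, χ(p) = −1 if p ≡ 3 mod 4. Taking (1 − χ(p)/p^4)^(-1) = p^4/(p^4 − χ(p)): (1 − (-1)/3^4)^(-1) · (1 − (1)/5^4)^(-1) · (1 − (-1)/7^4)^(-1) · (1 − (-1)/11^4)^(-1) · (1 − (1)/13^4)^(-1) · (1 − (1)/17^4)^(-1) · (1 − (-1)/19^4)^(-1) · (1 − (-1)/23^4)^(-1) · (1 − (1)/29^4)^(-1) · (1 − (-1)/31^4)^(-1) · (1 − (1)/37^4)^(-1) · (1 − (1)/41^4)^(-1) · (1 − (-1)/43^4)^(-1) · (1 − (-1)/47^4)^(-1) = 424022009220093808147330044599350686845258380222853/428762185161728930691534489551822091105495385374720.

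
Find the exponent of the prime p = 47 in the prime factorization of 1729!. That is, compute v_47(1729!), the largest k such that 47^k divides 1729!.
v_47(1729!) = 36

Legendre's formula: v_p(n!) = Σ_{k ≥ 1} ⌊n / p^k⌋. For p = 47, n = 1729, the terms are:
  ⌊1729/47^1⌋ = ⌊1729/47⌋ = 36
(the next term ⌊1729/47^2⌋ = 0, terminating the sum). Summing: v_47(1729!) = 36 = 36.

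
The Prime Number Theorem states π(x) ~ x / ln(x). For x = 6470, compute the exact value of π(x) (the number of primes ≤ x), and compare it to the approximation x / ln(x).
π(6470) = 839;  x/ln(x) ≈ 737.33;  relative error ≈ 12.12%.

Directly count primes up to 6470: π(6470) = 839. The PNT approximation gives 6470/ln(6470) ≈ 6470/8.77493 ≈ 737.33. Relative error (π(x) − x/ln(x)) / π(x) ≈ 12.12%; the approximation is known to undercount slightly (Li(x) is a better estimate).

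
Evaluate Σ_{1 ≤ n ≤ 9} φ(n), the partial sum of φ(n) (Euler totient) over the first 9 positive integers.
Σ_{n ≤ 9} φ(n) = 28

Compute φ(n) for each 1 ≤ n ≤ 9: φ(1) = 1, φ(2) = 1, φ(3) = 2, φ(4) = 2, φ(5) = 4, φ(6) = 2, φ(7) = 6, φ(8) = 4, φ(9) = 6. Summing all 9 values: 28. (Average order: Σ_{n ≤ x} φ(n) ~ (3/π²) x². For x = 9, (3/π²)·9² ≈ 24.62.)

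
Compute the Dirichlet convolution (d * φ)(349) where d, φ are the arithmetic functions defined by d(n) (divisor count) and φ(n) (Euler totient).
(d * φ)(349) = 350

Divisors of 349: [1, 349]. For each d | 349:
  d = 1: d(1) · φ(349/1) = 1 · 348 = 348
  d = 349: d(349) · φ(349/349) = 2 · 1 = 2
Summing: (d * φ)(349) = 348 + 2 = 350.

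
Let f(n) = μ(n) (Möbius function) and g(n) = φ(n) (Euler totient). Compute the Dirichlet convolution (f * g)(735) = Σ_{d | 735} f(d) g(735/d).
(μ * φ)(735) = 108

Divisors of 735: [1, 3, 5, 7, 15, 21, 35, 49, 105, 147, 245, 735]. For each d | 735:
  d = 1: μ(1) · φ(735/1) = 1 · 336 = 336
  d = 3: μ(3) · φ(735/3) = -1 · 168 = -168
  d = 5: μ(5) · φ(735/5) = -1 · 84 = -84
  d = 7: μ(7) · φ(735/7) = -1 · 48 = -48
  d = 15: μ(15) · φ(735/15) = 1 · 42 = 42
  d = 21: μ(21) · φ(735/21) = 1 · 24 = 24
  d = 35: μ(35) · φ(735/35) = 1 · 12 = 12
  d = 49: μ(49) · φ(735/49) = 0 · 8 = 0
  d = 105: μ(105) · φ(735/105) = -1 · 6 = -6
  d = 147: μ(147) · φ(735/147) = 0 · 4 = 0
  d = 245: μ(245) · φ(735/245) = 0 · 2 = 0
  d = 735: μ(735) · φ(735/735) = 0 · 1 = 0
Summing: (μ * φ)(735) = 336 + -168 + -84 + -48 + 42 + 24 + 12 + 0 + -6 + 0 + 0 + 0 = 108.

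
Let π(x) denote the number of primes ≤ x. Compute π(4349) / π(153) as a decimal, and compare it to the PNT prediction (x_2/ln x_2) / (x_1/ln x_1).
π(4349)/π(153) = 594/36 ≈ 16.5000;  PNT prediction ≈ 17.0679.

π(153) = 36 and π(4349) = 594, so π(4349)/π(153) ≈ 16.5000. The PNT-predicted ratio is (4349/ln(4349)) / (153/ln(153)) ≈ 17.0679. The two agree to within a few percent, as expected.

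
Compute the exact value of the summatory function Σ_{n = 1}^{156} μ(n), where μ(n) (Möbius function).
Σ_{n ≤ 156} μ(n) = -1

Compute μ(n) for each 1 ≤ n ≤ 156: μ(1) = 1, μ(2) = -1, μ(3) = -1, μ(4) = 0, μ(5) = -1, μ(6) = 1, μ(7) = -1, μ(8) = 0, μ(9) = 0, μ(10) = 1, μ(11) = -1, μ(12) = 0, μ(13) = -1, μ(14) = 1, μ(15) = 1, μ(16) = 0, μ(17) = -1, μ(18) = 0, μ(19) = -1, μ(20) = 0, μ(21) = 1, μ(22) = 1, μ(23) = -1, μ(24) = 0, μ(25) = 0, μ(26) = 1, μ(27) = 0, μ(28) = 0, μ(29) = -1, μ(30) = -1, μ(31) = -1, μ(32) = 0, μ(33) = 1, μ(34) = 1, μ(35) = 1, μ(36) = 0, μ(37) = -1, μ(38) = 1, μ(39) = 1, μ(40) = 0, μ(41) = -1, μ(42) = -1, μ(43) = -1, μ(44) = 0, μ(45) = 0, μ(46) = 1, μ(47) = -1, μ(48) = 0, μ(49) = 0, μ(50) = 0, μ(51) = 1, μ(52) = 0, μ(53) = -1, μ(54) = 0, μ(55) = 1, μ(56) = 0, μ(57) = 1, μ(58) = 1, μ(59) = -1, μ(60) = 0, μ(61) = -1, μ(62) = 1, μ(63) = 0, μ(64) = 0, μ(65) = 1, μ(66) = -1, μ(67) = -1, μ(68) = 0, μ(69) = 1, μ(70) = -1, μ(71) = -1, μ(72) = 0, μ(73) = -1, μ(74) = 1, μ(75) = 0, μ(76) = 0, μ(77) = 1, μ(78) = -1, μ(79) = -1, μ(80) = 0, μ(81) = 0, μ(82) = 1, μ(83) = -1, μ(84) = 0, μ(85) = 1, μ(86) = 1, μ(87) = 1, μ(88) = 0, μ(89) = -1, μ(90) = 0, μ(91) = 1, μ(92) = 0, μ(93) = 1, μ(94) = 1, μ(95) = 1, μ(96) = 0, μ(97) = -1, μ(98) = 0, μ(99) = 0, μ(100) = 0, μ(101) = -1, μ(102) = -1, μ(103) = -1, μ(104) = 0, μ(105) = -1, μ(106) = 1, μ(107) = -1, μ(108) = 0, μ(109) = -1, μ(110) = -1, μ(111) = 1, μ(112) = 0, μ(113) = -1, μ(114) = -1, μ(115) = 1, μ(116) = 0, μ(117) = 0, μ(118) = 1, μ(119) = 1, μ(120) = 0, μ(121) = 0, μ(122) = 1, μ(123) = 1, μ(124) = 0, μ(125) = 0, μ(126) = 0, μ(127) = -1, μ(128) = 0, μ(129) = 1, μ(130) = -1, μ(131) = -1, μ(132) = 0, μ(133) = 1, μ(134) = 1, μ(135) = 0, μ(136) = 0, μ(137) = -1, μ(138) = -1, μ(139) = -1, μ(140) = 0, μ(141) = 1, μ(142) = 1, μ(143) = 1, μ(144) = 0, μ(145) = 1, μ(146) = 1, μ(147) = 0, μ(148) = 0, μ(149) = -1, μ(150) = 0, μ(151) = -1, μ(152) = 0, μ(153) = 0, μ(154) = -1, μ(155) = 1, μ(156) = 0. Summing all 156 values: -1. (Mertens function M(x) = Σ_{n ≤ x} μ(n); on average M(x) should be small (PNT ⟺ M(x) = o(x)).)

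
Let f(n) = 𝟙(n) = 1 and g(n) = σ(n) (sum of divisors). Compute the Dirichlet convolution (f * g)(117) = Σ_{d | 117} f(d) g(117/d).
(𝟙 * σ)(117) = 270

Divisors of 117: [1, 3, 9, 13, 39, 117]. For each d | 117:
  d = 1: 𝟙(1) · σ(117/1) = 1 · 182 = 182
  d = 3: 𝟙(3) · σ(117/3) = 1 · 56 = 56
  d = 9: 𝟙(9) · σ(117/9) = 1 · 14 = 14
  d = 13: 𝟙(13) · σ(117/13) = 1 · 13 = 13
  d = 39: 𝟙(39) · σ(117/39) = 1 · 4 = 4
  d = 117: 𝟙(117) · σ(117/117) = 1 · 1 = 1
Summing: (𝟙 * σ)(117) = 182 + 56 + 14 + 13 + 4 + 1 = 270.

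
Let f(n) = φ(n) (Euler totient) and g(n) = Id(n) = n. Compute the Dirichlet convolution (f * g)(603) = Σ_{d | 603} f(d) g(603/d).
(φ * Id)(603) = 2793

Divisors of 603: [1, 3, 9, 67, 201, 603]. For each d | 603:
  d = 1: φ(1) · Id(603/1) = 1 · 603 = 603
  d = 3: φ(3) · Id(603/3) = 2 · 201 = 402
  d = 9: φ(9) · Id(603/9) = 6 · 67 = 402
  d = 67: φ(67) · Id(603/67) = 66 · 9 = 594
  d = 201: φ(201) · Id(603/201) = 132 · 3 = 396
  d = 603: φ(603) · Id(603/603) = 396 · 1 = 396
Summing: (φ * Id)(603) = 603 + 402 + 402 + 594 + 396 + 396 = 2793.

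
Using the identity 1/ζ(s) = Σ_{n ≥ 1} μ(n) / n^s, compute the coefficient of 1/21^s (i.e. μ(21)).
μ(21) = 1

Factor n = 21 = 3 · 7. μ(n) = 0 if any exponent ≥ 2 (not squarefree); otherwise μ(n) = (−1)^{ω(n)} where ω(n) is the number of distinct prime factors. Applying: μ(21) = 1.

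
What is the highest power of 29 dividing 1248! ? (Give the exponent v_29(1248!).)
v_29(1248!) = 44

Legendre's formula: v_p(n!) = Σ_{k ≥ 1} ⌊n / p^k⌋. For p = 29, n = 1248, the terms are:
  ⌊1248/29^1⌋ = ⌊1248/29⌋ = 43
  ⌊1248/29^2⌋ = ⌊1248/841⌋ = 1
(the next term ⌊1248/29^3⌋ = 0, terminating the sum). Summing: v_29(1248!) = 43 + 1 = 44.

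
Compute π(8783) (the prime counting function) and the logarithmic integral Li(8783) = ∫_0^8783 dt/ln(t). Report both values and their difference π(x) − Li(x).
π(8783) = 1095;  Li(8783) ≈ 1113.08;  π(x) − Li(x) ≈ -18.08.

Direct count of primes ≤ 8783 gives π(8783) = 1095. Numerical evaluation of the logarithmic integral gives Li(8783) ≈ 1113.08. The difference π(x) − Li(x) ≈ -18.08 is typically negative for small/moderate x (Li(x) overestimates), though Littlewood's theorem shows this sign changes infinitely often.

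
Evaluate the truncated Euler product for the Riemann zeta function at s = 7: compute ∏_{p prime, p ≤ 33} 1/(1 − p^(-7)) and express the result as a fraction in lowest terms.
∏ = 37031956963631386906046525229438701635098769061332515193389940565625/36725327022248259763071767483224373757798563246158812707599806493184

The primes p ≤ 33 are [2, 3, 5, 7, 11, 13, 17, 19, 23, 29, 31]. For each prime, (1 − 1/p^7)^(-1) = p^7 / (p^7 − 1). The product is (1 − 1/2^7)^(-1), (1 − 1/3^7)^(-1), (1 − 1/5^7)^(-1), (1 − 1/7^7)^(-1), (1 − 1/11^7)^(-1), (1 − 1/13^7)^(-1), (1 − 1/17^7)^(-1), (1 − 1/19^7)^(-1), (1 − 1/23^7)^(-1), (1 − 1/29^7)^(-1), (1 − 1/31^7)^(-1) = ∏ p^7 / (p^7 − 1) = 37031956963631386906046525229438701635098769061332515193389940565625/36725327022248259763071767483224373757798563246158812707599806493184.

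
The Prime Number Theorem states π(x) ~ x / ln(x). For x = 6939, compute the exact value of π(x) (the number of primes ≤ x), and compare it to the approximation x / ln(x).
π(6939) = 890;  x/ln(x) ≈ 784.52;  relative error ≈ 11.85%.

Directly count primes up to 6939: π(6939) = 890. The PNT approximation gives 6939/ln(6939) ≈ 6939/8.84491 ≈ 784.52. Relative error (π(x) − x/ln(x)) / π(x) ≈ 11.85%; the approximation is known to undercount slightly (Li(x) is a better estimate).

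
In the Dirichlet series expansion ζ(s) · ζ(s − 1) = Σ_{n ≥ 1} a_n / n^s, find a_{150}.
σ(150) = 372

In the product (Σ m^0/m^s)(Σ k / k^s) = Σ (Σ_{d | n} d) / n^s, the coefficient of 1/n^s is σ(n) = Σ_{d | n} d. For n = 150, divisors are [1, 2, 3, 5, 6, 10, 15, 25, 30, 50, 75, 150]; summing: σ(150) = 372.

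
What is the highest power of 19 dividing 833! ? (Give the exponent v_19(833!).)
v_19(833!) = 45

Legendre's formula: v_p(n!) = Σ_{k ≥ 1} ⌊n / p^k⌋. For p = 19, n = 833, the terms are:
  ⌊833/19^1⌋ = ⌊833/19⌋ = 43
  ⌊833/19^2⌋ = ⌊833/361⌋ = 2
(the next term ⌊833/19^3⌋ = 0, terminating the sum). Summing: v_19(833!) = 43 + 2 = 45.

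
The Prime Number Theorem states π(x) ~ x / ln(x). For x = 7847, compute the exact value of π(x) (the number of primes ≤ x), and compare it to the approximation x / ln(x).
π(7847) = 991;  x/ln(x) ≈ 875.01;  relative error ≈ 11.70%.

Directly count primes up to 7847: π(7847) = 991. The PNT approximation gives 7847/ln(7847) ≈ 7847/8.96789 ≈ 875.01. Relative error (π(x) − x/ln(x)) / π(x) ≈ 11.70%; the approximation is known to undercount slightly (Li(x) is a better estimate).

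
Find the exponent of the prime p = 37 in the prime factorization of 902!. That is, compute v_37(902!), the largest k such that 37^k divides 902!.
v_37(902!) = 24

Legendre's formula: v_p(n!) = Σ_{k ≥ 1} ⌊n / p^k⌋. For p = 37, n = 902, the terms are:
  ⌊902/37^1⌋ = ⌊902/37⌋ = 24
(the next term ⌊902/37^2⌋ = 0, terminating the sum). Summing: v_37(902!) = 24 = 24.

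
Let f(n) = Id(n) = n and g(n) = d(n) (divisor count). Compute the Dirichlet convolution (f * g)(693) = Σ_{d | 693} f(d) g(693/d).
(Id * d)(693) = 2106

Divisors of 693: [1, 3, 7, 9, 11, 21, 33, 63, 77, 99, 231, 693]. For each d | 693:
  d = 1: Id(1) · d(693/1) = 1 · 12 = 12
  d = 3: Id(3) · d(693/3) = 3 · 8 = 24
  d = 7: Id(7) · d(693/7) = 7 · 6 = 42
  d = 9: Id(9) · d(693/9) = 9 · 4 = 36
  d = 11: Id(11) · d(693/11) = 11 · 6 = 66
  d = 21: Id(21) · d(693/21) = 21 · 4 = 84
  d = 33: Id(33) · d(693/33) = 33 · 4 = 132
  d = 63: Id(63) · d(693/63) = 63 · 2 = 126
  d = 77: Id(77) · d(693/77) = 77 · 3 = 231
  d = 99: Id(99) · d(693/99) = 99 · 2 = 198
  d = 231: Id(231) · d(693/231) = 231 · 2 = 462
  d = 693: Id(693) · d(693/693) = 693 · 1 = 693
Summing: (Id * d)(693) = 12 + 24 + 42 + 36 + 66 + 84 + 132 + 126 + 231 + 198 + 462 + 693 = 2106.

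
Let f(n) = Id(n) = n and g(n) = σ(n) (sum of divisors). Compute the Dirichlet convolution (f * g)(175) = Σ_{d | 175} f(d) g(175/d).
(Id * σ)(175) = 1290

Divisors of 175: [1, 5, 7, 25, 35, 175]. For each d | 175:
  d = 1: Id(1) · σ(175/1) = 1 · 248 = 248
  d = 5: Id(5) · σ(175/5) = 5 · 48 = 240
  d = 7: Id(7) · σ(175/7) = 7 · 31 = 217
  d = 25: Id(25) · σ(175/25) = 25 · 8 = 200
  d = 35: Id(35) · σ(175/35) = 35 · 6 = 210
  d = 175: Id(175) · σ(175/175) = 175 · 1 = 175
Summing: (Id * σ)(175) = 248 + 240 + 217 + 200 + 210 + 175 = 1290.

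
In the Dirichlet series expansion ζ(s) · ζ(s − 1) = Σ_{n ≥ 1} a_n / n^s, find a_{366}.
σ(366) = 744

In the product (Σ m^0/m^s)(Σ k / k^s) = Σ (Σ_{d | n} d) / n^s, the coefficient of 1/n^s is σ(n) = Σ_{d | n} d. For n = 366, divisors are [1, 2, 3, 6, 61, 122, 183, 366]; summing: σ(366) = 744.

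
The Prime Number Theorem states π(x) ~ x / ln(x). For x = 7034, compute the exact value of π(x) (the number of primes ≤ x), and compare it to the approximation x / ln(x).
π(7034) = 904;  x/ln(x) ≈ 794.04;  relative error ≈ 12.16%.

Directly count primes up to 7034: π(7034) = 904. The PNT approximation gives 7034/ln(7034) ≈ 7034/8.85851 ≈ 794.04. Relative error (π(x) − x/ln(x)) / π(x) ≈ 12.16%; the approximation is known to undercount slightly (Li(x) is a better estimate).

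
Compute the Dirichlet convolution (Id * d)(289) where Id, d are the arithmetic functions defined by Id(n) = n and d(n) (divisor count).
(Id * d)(289) = 326

Divisors of 289: [1, 17, 289]. For each d | 289:
  d = 1: Id(1) · d(289/1) = 1 · 3 = 3
  d = 17: Id(17) · d(289/17) = 17 · 2 = 34
  d = 289: Id(289) · d(289/289) = 289 · 1 = 289
Summing: (Id * d)(289) = 3 + 34 + 289 = 326.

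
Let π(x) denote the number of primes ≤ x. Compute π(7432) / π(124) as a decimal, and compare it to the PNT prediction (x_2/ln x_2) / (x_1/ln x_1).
π(7432)/π(124) = 941/30 ≈ 31.3667;  PNT prediction ≈ 32.4120.

π(124) = 30 and π(7432) = 941, so π(7432)/π(124) ≈ 31.3667. The PNT-predicted ratio is (7432/ln(7432)) / (124/ln(124)) ≈ 32.4120. The two agree to within a few percent, as expected.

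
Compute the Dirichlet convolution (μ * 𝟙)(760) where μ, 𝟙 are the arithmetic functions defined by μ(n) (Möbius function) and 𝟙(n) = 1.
(μ * 𝟙)(760) = 0

Divisors of 760: [1, 2, 4, 5, 8, 10, 19, 20, 38, 40, 76, 95, 152, 190, 380, 760]. For each d | 760:
  d = 1: μ(1) · 𝟙(760/1) = 1 · 1 = 1
  d = 2: μ(2) · 𝟙(760/2) = -1 · 1 = -1
  d = 4: μ(4) · 𝟙(760/4) = 0 · 1 = 0
  d = 5: μ(5) · 𝟙(760/5) = -1 · 1 = -1
  d = 8: μ(8) · 𝟙(760/8) = 0 · 1 = 0
  d = 10: μ(10) · 𝟙(760/10) = 1 · 1 = 1
  d = 19: μ(19) · 𝟙(760/19) = -1 · 1 = -1
  d = 20: μ(20) · 𝟙(760/20) = 0 · 1 = 0
  d = 38: μ(38) · 𝟙(760/38) = 1 · 1 = 1
  d = 40: μ(40) · 𝟙(760/40) = 0 · 1 = 0
  d = 76: μ(76) · 𝟙(760/76) = 0 · 1 = 0
  d = 95: μ(95) · 𝟙(760/95) = 1 · 1 = 1
  d = 152: μ(152) · 𝟙(760/152) = 0 · 1 = 0
  d = 190: μ(190) · 𝟙(760/190) = -1 · 1 = -1
  d = 380: μ(380) · 𝟙(760/380) = 0 · 1 = 0
  d = 760: μ(760) · 𝟙(760/760) = 0 · 1 = 0
Summing: (μ * 𝟙)(760) = 1 + -1 + 0 + -1 + 0 + 1 + -1 + 0 + 1 + 0 + 0 + 1 + 0 + -1 + 0 + 0 = 0.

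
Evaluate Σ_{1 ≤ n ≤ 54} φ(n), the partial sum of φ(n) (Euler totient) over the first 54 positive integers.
Σ_{n ≤ 54} φ(n) = 900

Compute φ(n) for each 1 ≤ n ≤ 54: φ(1) = 1, φ(2) = 1, φ(3) = 2, φ(4) = 2, φ(5) = 4, φ(6) = 2, φ(7) = 6, φ(8) = 4, φ(9) = 6, φ(10) = 4, φ(11) = 10, φ(12) = 4, φ(13) = 12, φ(14) = 6, φ(15) = 8, φ(16) = 8, φ(17) = 16, φ(18) = 6, φ(19) = 18, φ(20) = 8, φ(21) = 12, φ(22) = 10, φ(23) = 22, φ(24) = 8, φ(25) = 20, φ(26) = 12, φ(27) = 18, φ(28) = 12, φ(29) = 28, φ(30) = 8, φ(31) = 30, φ(32) = 16, φ(33) = 20, φ(34) = 16, φ(35) = 24, φ(36) = 12, φ(37) = 36, φ(38) = 18, φ(39) = 24, φ(40) = 16, φ(41) = 40, φ(42) = 12, φ(43) = 42, φ(44) = 20, φ(45) = 24, φ(46) = 22, φ(47) = 46, φ(48) = 16, φ(49) = 42, φ(50) = 20, φ(51) = 32, φ(52) = 24, φ(53) = 52, φ(54) = 18. Summing all 54 values: 900. (Average order: Σ_{n ≤ x} φ(n) ~ (3/π²) x². For x = 54, (3/π²)·54² ≈ 886.36.)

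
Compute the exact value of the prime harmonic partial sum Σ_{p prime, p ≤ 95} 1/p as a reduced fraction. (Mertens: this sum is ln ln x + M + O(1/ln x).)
Σ 1/p = 42605658161771733665696611824842057/23768741896345550770650537601358310

π(95) = 24, so the primes ≤ 95 are [2, 3, 5, 7, 11, 13, 17, 19, 23, 29, 31, 37, 41, 43, 47, 53, 59, 61, 67, 71, 73, 79, 83, 89]. Summing 1/p over these primes: 42605658161771733665696611824842057/23768741896345550770650537601358310 ≈ 1.7925. Mertens estimate ln ln(95) + 0.2615 ≈ 1.7775.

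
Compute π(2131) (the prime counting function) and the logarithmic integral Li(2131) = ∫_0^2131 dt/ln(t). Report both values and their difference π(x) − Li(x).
π(2131) = 321;  Li(2131) ≈ 331.97;  π(x) − Li(x) ≈ -10.97.

Direct count of primes ≤ 2131 gives π(2131) = 321. Numerical evaluation of the logarithmic integral gives Li(2131) ≈ 331.97. The difference π(x) − Li(x) ≈ -10.97 is typically negative for small/moderate x (Li(x) overestimates), though Littlewood's theorem shows this sign changes infinitely often.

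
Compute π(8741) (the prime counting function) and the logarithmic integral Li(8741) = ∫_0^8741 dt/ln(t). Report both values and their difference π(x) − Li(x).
π(8741) = 1090;  Li(8741) ≈ 1108.46;  π(x) − Li(x) ≈ -18.46.

Direct count of primes ≤ 8741 gives π(8741) = 1090. Numerical evaluation of the logarithmic integral gives Li(8741) ≈ 1108.46. The difference π(x) − Li(x) ≈ -18.46 is typically negative for small/moderate x (Li(x) overestimates), though Littlewood's theorem shows this sign changes infinitely often.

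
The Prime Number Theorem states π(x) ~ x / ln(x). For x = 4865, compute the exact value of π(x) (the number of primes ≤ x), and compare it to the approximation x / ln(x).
π(4865) = 651;  x/ln(x) ≈ 573.04;  relative error ≈ 11.98%.

Directly count primes up to 4865: π(4865) = 651. The PNT approximation gives 4865/ln(4865) ≈ 4865/8.48982 ≈ 573.04. Relative error (π(x) − x/ln(x)) / π(x) ≈ 11.98%; the approximation is known to undercount slightly (Li(x) is a better estimate).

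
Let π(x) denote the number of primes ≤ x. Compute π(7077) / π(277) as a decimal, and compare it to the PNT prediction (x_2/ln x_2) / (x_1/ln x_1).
π(7077)/π(277) = 908/59 ≈ 15.3898;  PNT prediction ≈ 16.2090.

π(277) = 59 and π(7077) = 908, so π(7077)/π(277) ≈ 15.3898. The PNT-predicted ratio is (7077/ln(7077)) / (277/ln(277)) ≈ 16.2090. The two agree to within a few percent, as expected.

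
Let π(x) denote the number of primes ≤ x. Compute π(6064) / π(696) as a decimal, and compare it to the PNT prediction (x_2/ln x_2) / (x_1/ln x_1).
π(6064)/π(696) = 790/125 ≈ 6.3200;  PNT prediction ≈ 6.5472.

π(696) = 125 and π(6064) = 790, so π(6064)/π(696) ≈ 6.3200. The PNT-predicted ratio is (6064/ln(6064)) / (696/ln(696)) ≈ 6.5472. The two agree to within a few percent, as expected.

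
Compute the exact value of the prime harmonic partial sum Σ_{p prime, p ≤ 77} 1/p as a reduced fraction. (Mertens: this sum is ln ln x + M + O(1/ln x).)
Σ 1/p = 71544353681891529224514036059/40729680599249024150621323470

π(77) = 21, so the primes ≤ 77 are [2, 3, 5, 7, 11, 13, 17, 19, 23, 29, 31, 37, 41, 43, 47, 53, 59, 61, 67, 71, 73]. Summing 1/p over these primes: 71544353681891529224514036059/40729680599249024150621323470 ≈ 1.7566. Mertens estimate ln ln(77) + 0.2615 ≈ 1.7302.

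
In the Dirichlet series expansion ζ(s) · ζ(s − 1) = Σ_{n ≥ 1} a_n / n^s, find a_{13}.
σ(13) = 14

In the product (Σ m^0/m^s)(Σ k / k^s) = Σ (Σ_{d | n} d) / n^s, the coefficient of 1/n^s is σ(n) = Σ_{d | n} d. For n = 13, divisors are [1, 13]; summing: σ(13) = 14.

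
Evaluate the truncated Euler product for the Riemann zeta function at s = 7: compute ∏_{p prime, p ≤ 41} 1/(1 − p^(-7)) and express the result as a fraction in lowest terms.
∏ = 15214693740861659022327238853367449744246233642110123338337250729020413243663439716160625/15088713883430430558353749276068876125470859484627961166255440580167365026798140387704832

The primes p ≤ 41 are [2, 3, 5, 7, 11, 13, 17, 19, 23, 29, 31, 37, 41]. For each prime, (1 − 1/p^7)^(-1) = p^7 / (p^7 − 1). The product is (1 − 1/2^7)^(-1), (1 − 1/3^7)^(-1), (1 − 1/5^7)^(-1), (1 − 1/7^7)^(-1), (1 − 1/11^7)^(-1), (1 − 1/13^7)^(-1), (1 − 1/17^7)^(-1), (1 − 1/19^7)^(-1), (1 − 1/23^7)^(-1), (1 − 1/29^7)^(-1), (1 − 1/31^7)^(-1), (1 − 1/37^7)^(-1), (1 − 1/41^7)^(-1) = ∏ p^7 / (p^7 − 1) = 15214693740861659022327238853367449744246233642110123338337250729020413243663439716160625/15088713883430430558353749276068876125470859484627961166255440580167365026798140387704832.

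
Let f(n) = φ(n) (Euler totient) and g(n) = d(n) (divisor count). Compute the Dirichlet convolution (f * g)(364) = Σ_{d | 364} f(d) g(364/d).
(φ * d)(364) = 784

Divisors of 364: [1, 2, 4, 7, 13, 14, 26, 28, 52, 91, 182, 364]. For each d | 364:
  d = 1: φ(1) · d(364/1) = 1 · 12 = 12
  d = 2: φ(2) · d(364/2) = 1 · 8 = 8
  d = 4: φ(4) · d(364/4) = 2 · 4 = 8
  d = 7: φ(7) · d(364/7) = 6 · 6 = 36
  d = 13: φ(13) · d(364/13) = 12 · 6 = 72
  d = 14: φ(14) · d(364/14) = 6 · 4 = 24
  d = 26: φ(26) · d(364/26) = 12 · 4 = 48
  d = 28: φ(28) · d(364/28) = 12 · 2 = 24
  d = 52: φ(52) · d(364/52) = 24 · 2 = 48
  d = 91: φ(91) · d(364/91) = 72 · 3 = 216
  d = 182: φ(182) · d(364/182) = 72 · 2 = 144
  d = 364: φ(364) · d(364/364) = 144 · 1 = 144
Summing: (φ * d)(364) = 12 + 8 + 8 + 36 + 72 + 24 + 48 + 24 + 48 + 216 + 144 + 144 = 784.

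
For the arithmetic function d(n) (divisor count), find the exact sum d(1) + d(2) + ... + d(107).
Σ_{n ≤ 107} d(n) = 516

Compute d(n) for each 1 ≤ n ≤ 107: d(1) = 1, d(2) = 2, d(3) = 2, d(4) = 3, d(5) = 2, d(6) = 4, d(7) = 2, d(8) = 4, d(9) = 3, d(10) = 4, d(11) = 2, d(12) = 6, d(13) = 2, d(14) = 4, d(15) = 4, d(16) = 5, d(17) = 2, d(18) = 6, d(19) = 2, d(20) = 6, d(21) = 4, d(22) = 4, d(23) = 2, d(24) = 8, d(25) = 3, d(26) = 4, d(27) = 4, d(28) = 6, d(29) = 2, d(30) = 8, d(31) = 2, d(32) = 6, d(33) = 4, d(34) = 4, d(35) = 4, d(36) = 9, d(37) = 2, d(38) = 4, d(39) = 4, d(40) = 8, d(41) = 2, d(42) = 8, d(43) = 2, d(44) = 6, d(45) = 6, d(46) = 4, d(47) = 2, d(48) = 10, d(49) = 3, d(50) = 6, d(51) = 4, d(52) = 6, d(53) = 2, d(54) = 8, d(55) = 4, d(56) = 8, d(57) = 4, d(58) = 4, d(59) = 2, d(60) = 12, d(61) = 2, d(62) = 4, d(63) = 6, d(64) = 7, d(65) = 4, d(66) = 8, d(67) = 2, d(68) = 6, d(69) = 4, d(70) = 8, d(71) = 2, d(72) = 12, d(73) = 2, d(74) = 4, d(75) = 6, d(76) = 6, d(77) = 4, d(78) = 8, d(79) = 2, d(80) = 10, d(81) = 5, d(82) = 4, d(83) = 2, d(84) = 12, d(85) = 4, d(86) = 4, d(87) = 4, d(88) = 8, d(89) = 2, d(90) = 12, d(91) = 4, d(92) = 6, d(93) = 4, d(94) = 4, d(95) = 4, d(96) = 12, d(97) = 2, d(98) = 6, d(99) = 6, d(100) = 9, d(101) = 2, d(102) = 8, d(103) = 2, d(104) = 8, d(105) = 8, d(106) = 4, d(107) = 2. Summing all 107 values: 516. (Dirichlet's divisor formula: Σ_{n ≤ x} d(n) = x ln(x) + (2γ − 1) x + O(√x). For x = 107, the asymptotic estimate is ≈ 516.52.)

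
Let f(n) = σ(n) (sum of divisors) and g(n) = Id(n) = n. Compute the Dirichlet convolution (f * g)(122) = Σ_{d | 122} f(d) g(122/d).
(σ * Id)(122) = 615

Divisors of 122: [1, 2, 61, 122]. For each d | 122:
  d = 1: σ(1) · Id(122/1) = 1 · 122 = 122
  d = 2: σ(2) · Id(122/2) = 3 · 61 = 183
  d = 61: σ(61) · Id(122/61) = 62 · 2 = 124
  d = 122: σ(122) · Id(122/122) = 186 · 1 = 186
Summing: (σ * Id)(122) = 122 + 183 + 124 + 186 = 615.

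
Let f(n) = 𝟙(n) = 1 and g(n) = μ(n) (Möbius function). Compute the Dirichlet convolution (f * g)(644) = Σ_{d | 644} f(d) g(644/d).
(𝟙 * μ)(644) = 0

Divisors of 644: [1, 2, 4, 7, 14, 23, 28, 46, 92, 161, 322, 644]. For each d | 644:
  d = 1: 𝟙(1) · μ(644/1) = 1 · 0 = 0
  d = 2: 𝟙(2) · μ(644/2) = 1 · -1 = -1
  d = 4: 𝟙(4) · μ(644/4) = 1 · 1 = 1
  d = 7: 𝟙(7) · μ(644/7) = 1 · 0 = 0
  d = 14: 𝟙(14) · μ(644/14) = 1 · 1 = 1
  d = 23: 𝟙(23) · μ(644/23) = 1 · 0 = 0
  d = 28: 𝟙(28) · μ(644/28) = 1 · -1 = -1
  d = 46: 𝟙(46) · μ(644/46) = 1 · 1 = 1
  d = 92: 𝟙(92) · μ(644/92) = 1 · -1 = -1
  d = 161: 𝟙(161) · μ(644/161) = 1 · 0 = 0
  d = 322: 𝟙(322) · μ(644/322) = 1 · -1 = -1
  d = 644: 𝟙(644) · μ(644/644) = 1 · 1 = 1
Summing: (𝟙 * μ)(644) = 0 + -1 + 1 + 0 + 1 + 0 + -1 + 1 + -1 + 0 + -1 + 1 = 0.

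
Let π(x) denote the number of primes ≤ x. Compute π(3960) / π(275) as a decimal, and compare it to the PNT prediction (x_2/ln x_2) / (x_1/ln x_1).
π(3960)/π(275) = 548/58 ≈ 9.4483;  PNT prediction ≈ 9.7636.

π(275) = 58 and π(3960) = 548, so π(3960)/π(275) ≈ 9.4483. The PNT-predicted ratio is (3960/ln(3960)) / (275/ln(275)) ≈ 9.7636. The two agree to within a few percent, as expected.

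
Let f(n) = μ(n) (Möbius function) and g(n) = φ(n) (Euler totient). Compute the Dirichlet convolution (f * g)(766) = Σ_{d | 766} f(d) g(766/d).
(μ * φ)(766) = 0

Divisors of 766: [1, 2, 383, 766]. For each d | 766:
  d = 1: μ(1) · φ(766/1) = 1 · 382 = 382
  d = 2: μ(2) · φ(766/2) = -1 · 382 = -382
  d = 383: μ(383) · φ(766/383) = -1 · 1 = -1
  d = 766: μ(766) · φ(766/766) = 1 · 1 = 1
Summing: (μ * φ)(766) = 382 + -382 + -1 + 1 = 0.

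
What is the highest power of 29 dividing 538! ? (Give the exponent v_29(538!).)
v_29(538!) = 18

Legendre's formula: v_p(n!) = Σ_{k ≥ 1} ⌊n / p^k⌋. For p = 29, n = 538, the terms are:
  ⌊538/29^1⌋ = ⌊538/29⌋ = 18
(the next term ⌊538/29^2⌋ = 0, terminating the sum). Summing: v_29(538!) = 18 = 18.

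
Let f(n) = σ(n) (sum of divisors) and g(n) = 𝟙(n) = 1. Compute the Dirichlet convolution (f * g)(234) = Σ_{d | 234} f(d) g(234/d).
(σ * 𝟙)(234) = 1080

Divisors of 234: [1, 2, 3, 6, 9, 13, 18, 26, 39, 78, 117, 234]. For each d | 234:
  d = 1: σ(1) · 𝟙(234/1) = 1 · 1 = 1
  d = 2: σ(2) · 𝟙(234/2) = 3 · 1 = 3
  d = 3: σ(3) · 𝟙(234/3) = 4 · 1 = 4
  d = 6: σ(6) · 𝟙(234/6) = 12 · 1 = 12
  d = 9: σ(9) · 𝟙(234/9) = 13 · 1 = 13
  d = 13: σ(13) · 𝟙(234/13) = 14 · 1 = 14
  d = 18: σ(18) · 𝟙(234/18) = 39 · 1 = 39
  d = 26: σ(26) · 𝟙(234/26) = 42 · 1 = 42
  d = 39: σ(39) · 𝟙(234/39) = 56 · 1 = 56
  d = 78: σ(78) · 𝟙(234/78) = 168 · 1 = 168
  d = 117: σ(117) · 𝟙(234/117) = 182 · 1 = 182
  d = 234: σ(234) · 𝟙(234/234) = 546 · 1 = 546
Summing: (σ * 𝟙)(234) = 1 + 3 + 4 + 12 + 13 + 14 + 39 + 42 + 56 + 168 + 182 + 546 = 1080.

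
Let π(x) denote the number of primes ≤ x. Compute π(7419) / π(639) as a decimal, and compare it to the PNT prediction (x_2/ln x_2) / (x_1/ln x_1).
π(7419)/π(639) = 941/115 ≈ 8.1826;  PNT prediction ≈ 8.4160.

π(639) = 115 and π(7419) = 941, so π(7419)/π(639) ≈ 8.1826. The PNT-predicted ratio is (7419/ln(7419)) / (639/ln(639)) ≈ 8.4160. The two agree to within a few percent, as expected.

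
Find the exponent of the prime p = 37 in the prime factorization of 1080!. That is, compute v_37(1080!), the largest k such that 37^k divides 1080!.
v_37(1080!) = 29

Legendre's formula: v_p(n!) = Σ_{k ≥ 1} ⌊n / p^k⌋. For p = 37, n = 1080, the terms are:
  ⌊1080/37^1⌋ = ⌊1080/37⌋ = 29
(the next term ⌊1080/37^2⌋ = 0, terminating the sum). Summing: v_37(1080!) = 29 = 29.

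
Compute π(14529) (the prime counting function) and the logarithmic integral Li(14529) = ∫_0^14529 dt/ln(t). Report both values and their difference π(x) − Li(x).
π(14529) = 1700;  Li(14529) ≈ 1727.56;  π(x) − Li(x) ≈ -27.56.

Direct count of primes ≤ 14529 gives π(14529) = 1700. Numerical evaluation of the logarithmic integral gives Li(14529) ≈ 1727.56. The difference π(x) − Li(x) ≈ -27.56 is typically negative for small/moderate x (Li(x) overestimates), though Littlewood's theorem shows this sign changes infinitely often.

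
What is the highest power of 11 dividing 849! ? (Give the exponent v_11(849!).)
v_11(849!) = 84

Legendre's formula: v_p(n!) = Σ_{k ≥ 1} ⌊n / p^k⌋. For p = 11, n = 849, the terms are:
  ⌊849/11^1⌋ = ⌊849/11⌋ = 77
  ⌊849/11^2⌋ = ⌊849/121⌋ = 7
(the next term ⌊849/11^3⌋ = 0, terminating the sum). Summing: v_11(849!) = 77 + 7 = 84.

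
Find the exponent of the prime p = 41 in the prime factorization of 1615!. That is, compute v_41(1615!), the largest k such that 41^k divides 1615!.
v_41(1615!) = 39

Legendre's formula: v_p(n!) = Σ_{k ≥ 1} ⌊n / p^k⌋. For p = 41, n = 1615, the terms are:
  ⌊1615/41^1⌋ = ⌊1615/41⌋ = 39
(the next term ⌊1615/41^2⌋ = 0, terminating the sum). Summing: v_41(1615!) = 39 = 39.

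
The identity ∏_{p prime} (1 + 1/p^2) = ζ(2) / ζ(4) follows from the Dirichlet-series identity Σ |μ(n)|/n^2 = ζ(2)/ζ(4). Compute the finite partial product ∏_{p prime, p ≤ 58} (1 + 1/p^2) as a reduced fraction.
∏ = 5396954168104720000000000/3563579332076505044832837

The primes p ≤ 58 are [2, 3, 5, 7, 11, 13, 17, 19, 23, 29, 31, 37, 41, 43, 47, 53]. For each, (1 + 1/p^2) = (p^2 + 1)/p^2. Multiplying these fractions over p ∈ [2, 3, 5, 7, 11, 13, 17, 19, 23, 29, 31, 37, 41, 43, 47, 53] gives 5396954168104720000000000/3563579332076505044832837. (In the limit P → ∞ this tends to ζ(2)/ζ(4).)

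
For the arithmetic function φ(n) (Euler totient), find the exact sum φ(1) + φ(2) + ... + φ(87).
Σ_{n ≤ 87} φ(n) = 2328

Compute φ(n) for each 1 ≤ n ≤ 87: φ(1) = 1, φ(2) = 1, φ(3) = 2, φ(4) = 2, φ(5) = 4, φ(6) = 2, φ(7) = 6, φ(8) = 4, φ(9) = 6, φ(10) = 4, φ(11) = 10, φ(12) = 4, φ(13) = 12, φ(14) = 6, φ(15) = 8, φ(16) = 8, φ(17) = 16, φ(18) = 6, φ(19) = 18, φ(20) = 8, φ(21) = 12, φ(22) = 10, φ(23) = 22, φ(24) = 8, φ(25) = 20, φ(26) = 12, φ(27) = 18, φ(28) = 12, φ(29) = 28, φ(30) = 8, φ(31) = 30, φ(32) = 16, φ(33) = 20, φ(34) = 16, φ(35) = 24, φ(36) = 12, φ(37) = 36, φ(38) = 18, φ(39) = 24, φ(40) = 16, φ(41) = 40, φ(42) = 12, φ(43) = 42, φ(44) = 20, φ(45) = 24, φ(46) = 22, φ(47) = 46, φ(48) = 16, φ(49) = 42, φ(50) = 20, φ(51) = 32, φ(52) = 24, φ(53) = 52, φ(54) = 18, φ(55) = 40, φ(56) = 24, φ(57) = 36, φ(58) = 28, φ(59) = 58, φ(60) = 16, φ(61) = 60, φ(62) = 30, φ(63) = 36, φ(64) = 32, φ(65) = 48, φ(66) = 20, φ(67) = 66, φ(68) = 32, φ(69) = 44, φ(70) = 24, φ(71) = 70, φ(72) = 24, φ(73) = 72, φ(74) = 36, φ(75) = 40, φ(76) = 36, φ(77) = 60, φ(78) = 24, φ(79) = 78, φ(80) = 32, φ(81) = 54, φ(82) = 40, φ(83) = 82, φ(84) = 24, φ(85) = 64, φ(86) = 42, φ(87) = 56. Summing all 87 values: 2328. (Average order: Σ_{n ≤ x} φ(n) ~ (3/π²) x². For x = 87, (3/π²)·87² ≈ 2300.70.)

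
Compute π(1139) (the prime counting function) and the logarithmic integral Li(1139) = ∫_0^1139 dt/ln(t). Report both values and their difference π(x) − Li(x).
π(1139) = 189;  Li(1139) ≈ 197.54;  π(x) − Li(x) ≈ -8.54.

Direct count of primes ≤ 1139 gives π(1139) = 189. Numerical evaluation of the logarithmic integral gives Li(1139) ≈ 197.54. The difference π(x) − Li(x) ≈ -8.54 is typically negative for small/moderate x (Li(x) overestimates), though Littlewood's theorem shows this sign changes infinitely often.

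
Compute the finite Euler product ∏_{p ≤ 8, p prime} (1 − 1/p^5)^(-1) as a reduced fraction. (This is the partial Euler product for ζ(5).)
∏ = 8508543750/8205616331

The primes p ≤ 8 are [2, 3, 5, 7]. For each prime, (1 − 1/p^5)^(-1) = p^5 / (p^5 − 1). The product is (1 − 1/2^5)^(-1), (1 − 1/3^5)^(-1), (1 − 1/5^5)^(-1), (1 − 1/7^5)^(-1) = ∏ p^5 / (p^5 − 1) = 8508543750/8205616331.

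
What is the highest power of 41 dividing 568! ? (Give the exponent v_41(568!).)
v_41(568!) = 13

Legendre's formula: v_p(n!) = Σ_{k ≥ 1} ⌊n / p^k⌋. For p = 41, n = 568, the terms are:
  ⌊568/41^1⌋ = ⌊568/41⌋ = 13
(the next term ⌊568/41^2⌋ = 0, terminating the sum). Summing: v_41(568!) = 13 = 13.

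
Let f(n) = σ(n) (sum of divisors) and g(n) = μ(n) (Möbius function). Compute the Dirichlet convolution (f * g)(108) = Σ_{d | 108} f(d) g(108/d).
(σ * μ)(108) = 108

Divisors of 108: [1, 2, 3, 4, 6, 9, 12, 18, 27, 36, 54, 108]. For each d | 108:
  d = 1: σ(1) · μ(108/1) = 1 · 0 = 0
  d = 2: σ(2) · μ(108/2) = 3 · 0 = 0
  d = 3: σ(3) · μ(108/3) = 4 · 0 = 0
  d = 4: σ(4) · μ(108/4) = 7 · 0 = 0
  d = 6: σ(6) · μ(108/6) = 12 · 0 = 0
  d = 9: σ(9) · μ(108/9) = 13 · 0 = 0
  d = 12: σ(12) · μ(108/12) = 28 · 0 = 0
  d = 18: σ(18) · μ(108/18) = 39 · 1 = 39
  d = 27: σ(27) · μ(108/27) = 40 · 0 = 0
  d = 36: σ(36) · μ(108/36) = 91 · -1 = -91
  d = 54: σ(54) · μ(108/54) = 120 · -1 = -120
  d = 108: σ(108) · μ(108/108) = 280 · 1 = 280
Summing: (σ * μ)(108) = 0 + 0 + 0 + 0 + 0 + 0 + 0 + 39 + 0 + -91 + -120 + 280 = 108.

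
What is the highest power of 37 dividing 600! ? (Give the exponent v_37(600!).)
v_37(600!) = 16

Legendre's formula: v_p(n!) = Σ_{k ≥ 1} ⌊n / p^k⌋. For p = 37, n = 600, the terms are:
  ⌊600/37^1⌋ = ⌊600/37⌋ = 16
(the next term ⌊600/37^2⌋ = 0, terminating the sum). Summing: v_37(600!) = 16 = 16.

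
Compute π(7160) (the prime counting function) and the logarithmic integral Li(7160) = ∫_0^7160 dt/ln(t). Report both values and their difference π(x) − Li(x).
π(7160) = 916;  Li(7160) ≈ 932.38;  π(x) − Li(x) ≈ -16.38.

Direct count of primes ≤ 7160 gives π(7160) = 916. Numerical evaluation of the logarithmic integral gives Li(7160) ≈ 932.38. The difference π(x) − Li(x) ≈ -16.38 is typically negative for small/moderate x (Li(x) overestimates), though Littlewood's theorem shows this sign changes infinitely often.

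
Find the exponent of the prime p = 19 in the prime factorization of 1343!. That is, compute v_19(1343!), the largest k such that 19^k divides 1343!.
v_19(1343!) = 73

Legendre's formula: v_p(n!) = Σ_{k ≥ 1} ⌊n / p^k⌋. For p = 19, n = 1343, the terms are:
  ⌊1343/19^1⌋ = ⌊1343/19⌋ = 70
  ⌊1343/19^2⌋ = ⌊1343/361⌋ = 3
(the next term ⌊1343/19^3⌋ = 0, terminating the sum). Summing: v_19(1343!) = 70 + 3 = 73.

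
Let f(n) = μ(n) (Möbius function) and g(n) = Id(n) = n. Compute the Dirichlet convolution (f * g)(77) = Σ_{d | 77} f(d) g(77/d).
(μ * Id)(77) = 60

Divisors of 77: [1, 7, 11, 77]. For each d | 77:
  d = 1: μ(1) · Id(77/1) = 1 · 77 = 77
  d = 7: μ(7) · Id(77/7) = -1 · 11 = -11
  d = 11: μ(11) · Id(77/11) = -1 · 7 = -7
  d = 77: μ(77) · Id(77/77) = 1 · 1 = 1
Summing: (μ * Id)(77) = 77 + -11 + -7 + 1 = 60.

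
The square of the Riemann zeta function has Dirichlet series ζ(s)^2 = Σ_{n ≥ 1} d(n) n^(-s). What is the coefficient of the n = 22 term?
d(22) = 4

ζ(s)^2 = (Σ 1/m^s)(Σ 1/k^s). The coefficient of 1/n^s in the product is the number of ordered pairs (m, k) with mk = n, which equals d(n). For n = 22, divisors are [1, 2, 11, 22], so d(22) = 4.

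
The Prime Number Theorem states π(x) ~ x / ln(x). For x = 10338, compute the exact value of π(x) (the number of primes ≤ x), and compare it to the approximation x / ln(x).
π(10338) = 1269;  x/ln(x) ≈ 1118.40;  relative error ≈ 11.87%.

Directly count primes up to 10338: π(10338) = 1269. The PNT approximation gives 10338/ln(10338) ≈ 10338/9.24358 ≈ 1118.40. Relative error (π(x) − x/ln(x)) / π(x) ≈ 11.87%; the approximation is known to undercount slightly (Li(x) is a better estimate).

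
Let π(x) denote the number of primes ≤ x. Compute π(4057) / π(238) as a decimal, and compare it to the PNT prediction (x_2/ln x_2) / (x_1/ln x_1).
π(4057)/π(238) = 560/51 ≈ 10.9804;  PNT prediction ≈ 11.2276.

π(238) = 51 and π(4057) = 560, so π(4057)/π(238) ≈ 10.9804. The PNT-predicted ratio is (4057/ln(4057)) / (238/ln(238)) ≈ 11.2276. The two agree to within a few percent, as expected.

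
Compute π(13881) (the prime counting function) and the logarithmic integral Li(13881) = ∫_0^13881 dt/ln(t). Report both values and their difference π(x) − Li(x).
π(13881) = 1640;  Li(13881) ≈ 1659.79;  π(x) − Li(x) ≈ -19.79.

Direct count of primes ≤ 13881 gives π(13881) = 1640. Numerical evaluation of the logarithmic integral gives Li(13881) ≈ 1659.79. The difference π(x) − Li(x) ≈ -19.79 is typically negative for small/moderate x (Li(x) overestimates), though Littlewood's theorem shows this sign changes infinitely often.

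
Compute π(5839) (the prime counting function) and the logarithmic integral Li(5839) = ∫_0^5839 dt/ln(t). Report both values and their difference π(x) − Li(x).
π(5839) = 766;  Li(5839) ≈ 781.88;  π(x) − Li(x) ≈ -15.88.

Direct count of primes ≤ 5839 gives π(5839) = 766. Numerical evaluation of the logarithmic integral gives Li(5839) ≈ 781.88. The difference π(x) − Li(x) ≈ -15.88 is typically negative for small/moderate x (Li(x) overestimates), though Littlewood's theorem shows this sign changes infinitely often.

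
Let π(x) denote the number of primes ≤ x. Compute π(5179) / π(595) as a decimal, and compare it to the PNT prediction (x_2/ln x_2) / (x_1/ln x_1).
π(5179)/π(595) = 690/108 ≈ 6.3889;  PNT prediction ≈ 6.5020.

π(595) = 108 and π(5179) = 690, so π(5179)/π(595) ≈ 6.3889. The PNT-predicted ratio is (5179/ln(5179)) / (595/ln(595)) ≈ 6.5020. The two agree to within a few percent, as expected.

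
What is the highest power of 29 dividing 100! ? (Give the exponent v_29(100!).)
v_29(100!) = 3

Legendre's formula: v_p(n!) = Σ_{k ≥ 1} ⌊n / p^k⌋. For p = 29, n = 100, the terms are:
  ⌊100/29^1⌋ = ⌊100/29⌋ = 3
(the next term ⌊100/29^2⌋ = 0, terminating the sum). Summing: v_29(100!) = 3 = 3.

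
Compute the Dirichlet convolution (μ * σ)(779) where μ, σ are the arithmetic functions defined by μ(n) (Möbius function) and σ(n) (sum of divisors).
(μ * σ)(779) = 779

Divisors of 779: [1, 19, 41, 779]. For each d | 779:
  d = 1: μ(1) · σ(779/1) = 1 · 840 = 840
  d = 19: μ(19) · σ(779/19) = -1 · 42 = -42
  d = 41: μ(41) · σ(779/41) = -1 · 20 = -20
  d = 779: μ(779) · σ(779/779) = 1 · 1 = 1
Summing: (μ * σ)(779) = 840 + -42 + -20 + 1 = 779.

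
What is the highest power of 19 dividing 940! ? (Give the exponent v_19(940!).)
v_19(940!) = 51

Legendre's formula: v_p(n!) = Σ_{k ≥ 1} ⌊n / p^k⌋. For p = 19, n = 940, the terms are:
  ⌊940/19^1⌋ = ⌊940/19⌋ = 49
  ⌊940/19^2⌋ = ⌊940/361⌋ = 2
(the next term ⌊940/19^3⌋ = 0, terminating the sum). Summing: v_19(940!) = 49 + 2 = 51.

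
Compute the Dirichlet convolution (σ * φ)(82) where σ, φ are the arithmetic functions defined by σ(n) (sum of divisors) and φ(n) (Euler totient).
(σ * φ)(82) = 328

Divisors of 82: [1, 2, 41, 82]. For each d | 82:
  d = 1: σ(1) · φ(82/1) = 1 · 40 = 40
  d = 2: σ(2) · φ(82/2) = 3 · 40 = 120
  d = 41: σ(41) · φ(82/41) = 42 · 1 = 42
  d = 82: σ(82) · φ(82/82) = 126 · 1 = 126
Summing: (σ * φ)(82) = 40 + 120 + 42 + 126 = 328.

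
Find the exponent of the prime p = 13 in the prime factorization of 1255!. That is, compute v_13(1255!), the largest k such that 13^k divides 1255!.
v_13(1255!) = 103

Legendre's formula: v_p(n!) = Σ_{k ≥ 1} ⌊n / p^k⌋. For p = 13, n = 1255, the terms are:
  ⌊1255/13^1⌋ = ⌊1255/13⌋ = 96
  ⌊1255/13^2⌋ = ⌊1255/169⌋ = 7
(the next term ⌊1255/13^3⌋ = 0, terminating the sum). Summing: v_13(1255!) = 96 + 7 = 103.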